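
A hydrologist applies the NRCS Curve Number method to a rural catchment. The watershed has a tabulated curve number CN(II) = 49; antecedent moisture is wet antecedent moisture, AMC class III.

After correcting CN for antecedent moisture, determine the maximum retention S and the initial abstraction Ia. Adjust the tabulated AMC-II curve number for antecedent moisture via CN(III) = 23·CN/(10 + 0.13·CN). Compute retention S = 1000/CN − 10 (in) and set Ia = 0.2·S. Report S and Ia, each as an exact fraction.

CN(III) from CN(II)=49: (23·49)/(10 + 0.13·49) = 112700/1637 ≈ 68.845
Retention S: 1000/CN − 10 with CN=68.845 → S = 5100/1127 ≈ 4.525 in
Ia = 0.2·(5100/1127) = 1020/1127 in ≈ 0.905 in

S = 5100/1127 in ≈ 4.525 in; Ia = 1020/1127 in ≈ 0.905 in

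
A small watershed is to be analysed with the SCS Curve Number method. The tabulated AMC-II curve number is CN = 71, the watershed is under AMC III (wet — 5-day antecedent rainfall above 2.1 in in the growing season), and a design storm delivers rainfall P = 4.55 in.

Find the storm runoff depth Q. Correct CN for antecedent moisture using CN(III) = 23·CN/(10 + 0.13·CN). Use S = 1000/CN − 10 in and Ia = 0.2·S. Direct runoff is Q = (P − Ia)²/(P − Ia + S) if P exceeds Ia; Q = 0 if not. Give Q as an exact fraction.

Adjust CN=71 to AMC III: 23·71/(10 + 0.13·71) → 1633 ÷ (1923/100) = 163300/1923 ≈ 84.919
S = 1000/(163300/1923) − 10 = 2900/1633 in ≈ 1.776 in
Initial abstraction Ia = S/5 = (2900/1633)/5 = 580/1633 ≈ 0.355 in
Since P=4.550 > Ia=0.355: effective rainfall P−Ia = 137003/32660 in
Q = (137003/32660)²/((137003/32660) + 2900/1633) = (18769822009/1066675600)/(195003/32660) = 18769822009/6368797980 in ≈ 2.947 in

Q = 18769822009/6368797980 in ≈ 2.947 in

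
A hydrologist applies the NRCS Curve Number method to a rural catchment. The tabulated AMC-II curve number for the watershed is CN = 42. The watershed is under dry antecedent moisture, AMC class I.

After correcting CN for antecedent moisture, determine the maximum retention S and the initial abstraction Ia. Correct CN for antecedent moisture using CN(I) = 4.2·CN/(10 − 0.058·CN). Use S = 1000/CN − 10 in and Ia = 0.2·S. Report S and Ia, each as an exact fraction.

S = 14500/441 in ≈ 32.880 in; Ia = 2900/441 in ≈ 6.576 in

Adjust CN=42 to AMC I: 4.2·42/(10 − 0.058·42) → (882/5) ÷ (1891/250) = 44100/1891 ≈ 23.321
Max retention: S = 1000/(44100/1891) − 10 = 14500/441 in (≈ 32.880 in)
Ia = 0.2·(14500/441) = 2900/441 in ≈ 6.576 in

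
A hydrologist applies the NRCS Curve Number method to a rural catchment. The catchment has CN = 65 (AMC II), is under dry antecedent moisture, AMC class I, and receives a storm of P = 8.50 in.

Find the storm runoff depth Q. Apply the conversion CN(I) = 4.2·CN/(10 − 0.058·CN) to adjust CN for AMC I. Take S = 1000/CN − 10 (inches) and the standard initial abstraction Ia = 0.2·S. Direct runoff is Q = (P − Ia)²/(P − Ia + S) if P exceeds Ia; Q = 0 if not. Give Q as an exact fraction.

Dry (AMC I): CN(I) = 4.2·65/(10 − 0.058·65) = 273/(623/100) = 3900/89 ≈ 43.820
S = 1000/(3900/89) − 10 = 500/39 in ≈ 12.821 in
Ia = 0.2·(500/39) = 100/39 in ≈ 2.564 in
Since P=8.500 > Ia=2.564: effective rainfall P−Ia = 463/78 in
Runoff Q = (P−Ia)²/(P−Ia+S) = (5.936)²/(5.936+12.821) = 214369/114114 ≈ 1.879 in

Q = 214369/114114 in ≈ 1.879 in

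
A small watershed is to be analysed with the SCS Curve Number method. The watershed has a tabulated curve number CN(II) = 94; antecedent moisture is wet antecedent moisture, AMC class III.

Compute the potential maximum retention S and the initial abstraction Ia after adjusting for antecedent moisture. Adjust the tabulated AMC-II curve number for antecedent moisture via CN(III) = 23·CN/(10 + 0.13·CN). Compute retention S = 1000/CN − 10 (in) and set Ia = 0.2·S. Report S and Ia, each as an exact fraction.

CN(III) from CN(II)=94: (23·94)/(10 + 0.13·94) = 108100/1111 ≈ 97.300
S = 1000/(108100/1111) − 10 = 300/1081 in ≈ 0.278 in
Ia = 0.2·(300/1081) = 60/1081 in ≈ 0.056 in

S = 300/1081 in ≈ 0.278 in; Ia = 60/1081 in ≈ 0.056 in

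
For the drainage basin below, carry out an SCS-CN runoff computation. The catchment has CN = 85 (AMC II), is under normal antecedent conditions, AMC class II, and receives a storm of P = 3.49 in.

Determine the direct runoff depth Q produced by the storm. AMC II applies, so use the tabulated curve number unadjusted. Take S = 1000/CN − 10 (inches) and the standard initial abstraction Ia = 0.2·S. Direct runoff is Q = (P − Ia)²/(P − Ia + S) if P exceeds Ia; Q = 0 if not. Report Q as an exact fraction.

Q = 28440889/14166100 in ≈ 2.008 in

CN(II) = 85; AMC II needs no correction.
Max retention: S = 1000/85 − 10 = 30/17 in (≈ 1.765 in)
Ia = 0.2·(30/17) = 6/17 in ≈ 0.353 in
Excess rainfall: 3.490 − 0.353 = 3.137 in; P > Ia so Q > 0
Q: (5333/1700)² ÷ (8333/1700) = 28440889/14166100 in (≈ 2.008 in)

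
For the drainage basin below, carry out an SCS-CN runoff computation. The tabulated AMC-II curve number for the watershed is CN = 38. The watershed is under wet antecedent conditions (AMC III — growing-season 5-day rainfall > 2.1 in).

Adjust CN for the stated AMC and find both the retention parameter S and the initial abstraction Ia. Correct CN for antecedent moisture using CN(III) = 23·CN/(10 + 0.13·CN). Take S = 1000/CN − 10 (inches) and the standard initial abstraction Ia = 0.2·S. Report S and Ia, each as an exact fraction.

S = 3100/437 in ≈ 7.094 in; Ia = 620/437 in ≈ 1.419 in

CN(III) from CN(II)=38: (23·38)/(10 + 0.13·38) = 43700/747 ≈ 58.501
Retention S: 1000/CN − 10 with CN=58.501 → S = 3100/437 ≈ 7.094 in
Ia = 0.2·(3100/437) = 620/437 in ≈ 1.419 in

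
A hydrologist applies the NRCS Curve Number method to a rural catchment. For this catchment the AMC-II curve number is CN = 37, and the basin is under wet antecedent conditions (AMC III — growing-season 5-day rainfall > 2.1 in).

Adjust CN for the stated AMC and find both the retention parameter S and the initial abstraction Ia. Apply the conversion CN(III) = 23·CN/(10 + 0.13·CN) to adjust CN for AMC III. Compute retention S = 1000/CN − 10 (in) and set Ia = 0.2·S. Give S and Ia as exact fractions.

S = 6300/851 in ≈ 7.403 in; Ia = 1260/851 in ≈ 1.481 in

Wet (AMC III): CN(III) = 23·37/(10 + 0.13·37) = 851/(1481/100) = 85100/1481 ≈ 57.461
S = 1000/(85100/1481) − 10 = 6300/851 in ≈ 7.403 in
Ia = 0.2·(6300/851) = 1260/851 in ≈ 1.481 in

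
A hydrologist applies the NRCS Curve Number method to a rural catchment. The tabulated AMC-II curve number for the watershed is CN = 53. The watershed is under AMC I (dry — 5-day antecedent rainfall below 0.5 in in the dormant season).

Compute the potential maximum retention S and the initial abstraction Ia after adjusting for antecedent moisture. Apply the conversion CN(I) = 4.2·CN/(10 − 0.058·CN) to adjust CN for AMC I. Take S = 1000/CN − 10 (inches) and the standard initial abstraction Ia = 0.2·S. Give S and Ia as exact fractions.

S = 23500/1113 in ≈ 21.114 in; Ia = 4700/1113 in ≈ 4.223 in

Dry (AMC I): CN(I) = 4.2·53/(10 − 0.058·53) = (1113/5)/(3463/500) = 111300/3463 ≈ 32.140
Retention S: 1000/CN − 10 with CN=32.140 → S = 23500/1113 ≈ 21.114 in
Initial abstraction Ia = S/5 = (23500/1113)/5 = 4700/1113 ≈ 4.223 in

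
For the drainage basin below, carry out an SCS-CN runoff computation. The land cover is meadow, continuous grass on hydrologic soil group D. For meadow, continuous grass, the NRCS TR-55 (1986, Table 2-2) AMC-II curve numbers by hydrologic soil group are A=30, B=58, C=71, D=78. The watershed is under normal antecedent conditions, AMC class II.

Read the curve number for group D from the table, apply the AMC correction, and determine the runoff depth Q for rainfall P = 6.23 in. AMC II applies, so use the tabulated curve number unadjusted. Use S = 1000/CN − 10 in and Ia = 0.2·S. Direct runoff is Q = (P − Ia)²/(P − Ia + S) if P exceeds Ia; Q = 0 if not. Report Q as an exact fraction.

NRCS table: meadow, continuous grass, soil group D → CN(II) = 78
Average conditions: CN = 78 (no AMC adjustment).
S = 1000/78 − 10 = 110/39 in ≈ 2.821 in
Ia = 0.2·(110/39) = 22/39 in ≈ 0.564 in
P − Ia = 6.230 − 0.564 = 22097/3900 ≈ 5.666 in (> 0, runoff occurs)
Runoff Q = (P−Ia)²/(P−Ia+S) = (5.666)²/(5.666+2.821) = 488277409/129078300 ≈ 3.783 in

Q = 488277409/129078300 in ≈ 3.783 in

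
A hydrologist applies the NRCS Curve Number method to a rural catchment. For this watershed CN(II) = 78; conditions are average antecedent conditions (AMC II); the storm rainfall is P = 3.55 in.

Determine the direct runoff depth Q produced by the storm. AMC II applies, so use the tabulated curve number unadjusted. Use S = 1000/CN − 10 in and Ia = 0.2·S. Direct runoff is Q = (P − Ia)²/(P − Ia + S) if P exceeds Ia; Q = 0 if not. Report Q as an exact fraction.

CN(II) = 78; AMC II needs no correction.
Retention S: 1000/CN − 10 with CN=78.000 → S = 110/39 ≈ 2.821 in
Initial abstraction Ia = S/5 = (110/39)/5 = 22/39 ≈ 0.564 in
P − Ia = 3.550 − 0.564 = 2329/780 ≈ 2.986 in (> 0, runoff occurs)
Q: (2329/780)² ÷ (4529/780) = 5424241/3532620 in (≈ 1.535 in)

Q = 5424241/3532620 in ≈ 1.535 in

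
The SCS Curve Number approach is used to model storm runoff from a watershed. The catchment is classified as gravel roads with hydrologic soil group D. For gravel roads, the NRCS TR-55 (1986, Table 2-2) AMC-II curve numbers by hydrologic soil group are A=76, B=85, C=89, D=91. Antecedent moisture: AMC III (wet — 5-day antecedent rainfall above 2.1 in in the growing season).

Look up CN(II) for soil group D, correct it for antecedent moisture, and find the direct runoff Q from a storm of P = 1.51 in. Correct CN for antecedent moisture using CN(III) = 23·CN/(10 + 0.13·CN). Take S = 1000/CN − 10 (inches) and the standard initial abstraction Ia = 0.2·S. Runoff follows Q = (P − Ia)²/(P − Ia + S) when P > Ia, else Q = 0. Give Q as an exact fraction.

NRCS table: gravel roads, soil group D → CN(II) = 91
Adjust CN=91 to AMC III: 23·91/(10 + 0.13·91) → 2093 ÷ (2183/100) = 209300/2183 ≈ 95.877
Max retention: S = 1000/(209300/2183) − 10 = 900/2093 in (≈ 0.430 in)
Ia = 0.2S: 0.2·0.430 = 0.086 in (exactly 180/2093)
P − Ia = 1.510 − 0.086 = 298043/209300 ≈ 1.424 in (> 0, runoff occurs)
Q = (298043/209300)²/((298043/209300) + 900/2093) = (88829629849/43806490000)/(388043/209300) = 88829629849/81217399900 in ≈ 1.094 in

Q = 88829629849/81217399900 in ≈ 1.094 in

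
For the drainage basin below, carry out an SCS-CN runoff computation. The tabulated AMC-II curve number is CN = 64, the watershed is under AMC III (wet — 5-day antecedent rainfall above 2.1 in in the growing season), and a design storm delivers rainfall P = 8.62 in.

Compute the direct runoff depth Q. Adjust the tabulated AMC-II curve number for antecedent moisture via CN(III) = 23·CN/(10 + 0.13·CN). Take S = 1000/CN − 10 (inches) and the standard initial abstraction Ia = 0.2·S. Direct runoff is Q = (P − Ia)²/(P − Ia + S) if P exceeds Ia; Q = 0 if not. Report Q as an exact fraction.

Q = 349727401/55949800 in ≈ 6.251 in

Wet (AMC III): CN(III) = 23·64/(10 + 0.13·64) = 1472/(458/25) = 18400/229 ≈ 80.349
Max retention: S = 1000/(18400/229) − 10 = 225/92 in (≈ 2.446 in)
Initial abstraction Ia = S/5 = (225/92)/5 = 45/92 ≈ 0.489 in
Excess rainfall: 8.620 − 0.489 = 8.131 in; P > Ia so Q > 0
Q = (18701/2300)²/((18701/2300) + 225/92) = (349727401/5290000)/(12163/1150) = 349727401/55949800 in ≈ 6.251 in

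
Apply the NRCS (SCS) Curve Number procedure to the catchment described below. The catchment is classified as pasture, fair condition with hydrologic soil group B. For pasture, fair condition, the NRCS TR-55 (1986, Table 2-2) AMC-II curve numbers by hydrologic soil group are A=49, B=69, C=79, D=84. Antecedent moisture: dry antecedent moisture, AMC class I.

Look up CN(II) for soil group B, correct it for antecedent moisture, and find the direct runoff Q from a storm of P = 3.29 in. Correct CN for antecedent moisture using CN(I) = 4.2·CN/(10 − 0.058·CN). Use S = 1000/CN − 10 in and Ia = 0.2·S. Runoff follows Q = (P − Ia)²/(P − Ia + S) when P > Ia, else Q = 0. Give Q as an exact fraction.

Q = 27795891841/248752872900 in ≈ 0.112 in

NRCS table: pasture, fair condition, soil group B → CN(II) = 69
Dry (AMC I): CN(I) = 4.2·69/(10 − 0.058·69) = (1449/5)/(2999/500) = 144900/2999 ≈ 48.316
S = 1000/(144900/2999) − 10 = 15500/1449 in ≈ 10.697 in
Ia = 0.2·(15500/1449) = 3100/1449 in ≈ 2.139 in
Excess rainfall: 3.290 − 2.139 = 1.151 in; P > Ia so Q > 0
Runoff Q = (P−Ia)²/(P−Ia+S) = (1.151)²/(1.151+10.697) = 27795891841/248752872900 ≈ 0.112 in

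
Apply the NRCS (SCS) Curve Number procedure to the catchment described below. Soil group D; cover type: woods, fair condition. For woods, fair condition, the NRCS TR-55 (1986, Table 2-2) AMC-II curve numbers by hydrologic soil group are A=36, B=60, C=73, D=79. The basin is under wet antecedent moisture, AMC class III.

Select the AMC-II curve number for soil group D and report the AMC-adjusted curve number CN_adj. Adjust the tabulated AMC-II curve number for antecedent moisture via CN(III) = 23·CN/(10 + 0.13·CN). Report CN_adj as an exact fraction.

CN_adj = 181700/2027 ≈ 89.640

NRCS table: woods, fair condition, soil group D → CN(II) = 79
Wet (AMC III): CN(III) = 23·79/(10 + 0.13·79) = 1817/(2027/100) = 181700/2027 ≈ 89.640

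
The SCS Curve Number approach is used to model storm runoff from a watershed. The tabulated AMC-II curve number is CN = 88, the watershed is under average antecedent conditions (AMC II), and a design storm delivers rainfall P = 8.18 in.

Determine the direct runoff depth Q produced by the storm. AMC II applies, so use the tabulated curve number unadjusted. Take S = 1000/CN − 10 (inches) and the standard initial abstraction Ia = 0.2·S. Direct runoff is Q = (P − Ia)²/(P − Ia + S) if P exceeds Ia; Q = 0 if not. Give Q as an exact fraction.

Q = 18913801/2804450 in ≈ 6.744 in

Average conditions: CN = 88 (no AMC adjustment).
Max retention: S = 1000/88 − 10 = 15/11 in (≈ 1.364 in)
Ia = 0.2S: 0.2·1.364 = 0.273 in (exactly 3/11)
Since P=8.180 > Ia=0.273: effective rainfall P−Ia = 4349/550 in
Q = (4349/550)²/((4349/550) + 15/11) = (18913801/302500)/(5099/550) = 18913801/2804450 in ≈ 6.744 in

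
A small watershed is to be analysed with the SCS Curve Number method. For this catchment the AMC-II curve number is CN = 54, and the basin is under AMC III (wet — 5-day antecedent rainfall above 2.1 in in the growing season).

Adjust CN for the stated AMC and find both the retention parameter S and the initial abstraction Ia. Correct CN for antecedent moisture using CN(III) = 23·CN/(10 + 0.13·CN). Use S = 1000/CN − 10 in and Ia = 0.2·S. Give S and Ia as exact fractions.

CN(III) from CN(II)=54: (23·54)/(10 + 0.13·54) = 2700/37 ≈ 72.973
Max retention: S = 1000/(2700/37) − 10 = 100/27 in (≈ 3.704 in)
Initial abstraction Ia = S/5 = (100/27)/5 = 20/27 ≈ 0.741 in

S = 100/27 in ≈ 3.704 in; Ia = 20/27 in ≈ 0.741 in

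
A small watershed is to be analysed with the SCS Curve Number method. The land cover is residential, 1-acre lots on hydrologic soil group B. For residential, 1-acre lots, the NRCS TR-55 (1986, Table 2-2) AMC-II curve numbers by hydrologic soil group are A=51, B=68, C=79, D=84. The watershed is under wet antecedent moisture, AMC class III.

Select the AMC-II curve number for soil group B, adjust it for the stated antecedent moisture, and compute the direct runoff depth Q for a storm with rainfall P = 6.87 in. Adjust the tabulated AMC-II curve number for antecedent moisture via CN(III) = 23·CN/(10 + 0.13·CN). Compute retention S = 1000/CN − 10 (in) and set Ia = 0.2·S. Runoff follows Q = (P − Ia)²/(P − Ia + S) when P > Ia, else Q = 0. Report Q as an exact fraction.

Q = 63815348689/13005324700 in ≈ 4.907 in

NRCS table: residential, 1-acre lots, soil group B → CN(II) = 68
Adjust CN=68 to AMC III: 23·68/(10 + 0.13·68) → 1564 ÷ (471/25) = 39100/471 ≈ 83.015
Retention S: 1000/CN − 10 with CN=83.015 → S = 800/391 ≈ 2.046 in
Ia = 0.2S: 0.2·2.046 = 0.409 in (exactly 160/391)
Since P=6.870 > Ia=0.409: effective rainfall P−Ia = 252617/39100 in
Q: (252617/39100)² ÷ (332617/39100) = 63815348689/13005324700 in (≈ 4.907 in)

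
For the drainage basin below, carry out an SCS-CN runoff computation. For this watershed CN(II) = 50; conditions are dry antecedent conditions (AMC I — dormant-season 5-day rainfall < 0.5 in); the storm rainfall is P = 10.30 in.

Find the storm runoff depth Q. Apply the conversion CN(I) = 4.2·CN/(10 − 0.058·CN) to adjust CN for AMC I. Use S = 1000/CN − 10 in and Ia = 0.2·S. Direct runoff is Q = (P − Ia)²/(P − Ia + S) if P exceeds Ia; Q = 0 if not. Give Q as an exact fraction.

CN(I) from CN(II)=50: (4.2·50)/(10 − 0.058·50) = 2100/71 ≈ 29.577
Max retention: S = 1000/(2100/71) − 10 = 500/21 in (≈ 23.810 in)
Ia = 0.2S: 0.2·23.810 = 4.762 in (exactly 100/21)
Excess rainfall: 10.300 − 4.762 = 5.538 in; P > Ia so Q > 0
Q = (1163/210)²/((1163/210) + 500/21) = (1352569/44100)/(6163/210) = 1352569/1294230 in ≈ 1.045 in

Q = 1352569/1294230 in ≈ 1.045 in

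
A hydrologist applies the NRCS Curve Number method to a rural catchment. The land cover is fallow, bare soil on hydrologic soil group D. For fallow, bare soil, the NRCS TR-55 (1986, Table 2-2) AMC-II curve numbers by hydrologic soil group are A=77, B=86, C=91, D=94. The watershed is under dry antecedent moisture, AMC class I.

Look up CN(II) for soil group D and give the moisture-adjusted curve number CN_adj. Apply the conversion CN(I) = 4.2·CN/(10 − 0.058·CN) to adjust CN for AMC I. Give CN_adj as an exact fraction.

NRCS table: fallow, bare soil, soil group D → CN(II) = 94
CN(I) from CN(II)=94: (4.2·94)/(10 − 0.058·94) = 32900/379 ≈ 86.807

CN_adj = 32900/379 ≈ 86.807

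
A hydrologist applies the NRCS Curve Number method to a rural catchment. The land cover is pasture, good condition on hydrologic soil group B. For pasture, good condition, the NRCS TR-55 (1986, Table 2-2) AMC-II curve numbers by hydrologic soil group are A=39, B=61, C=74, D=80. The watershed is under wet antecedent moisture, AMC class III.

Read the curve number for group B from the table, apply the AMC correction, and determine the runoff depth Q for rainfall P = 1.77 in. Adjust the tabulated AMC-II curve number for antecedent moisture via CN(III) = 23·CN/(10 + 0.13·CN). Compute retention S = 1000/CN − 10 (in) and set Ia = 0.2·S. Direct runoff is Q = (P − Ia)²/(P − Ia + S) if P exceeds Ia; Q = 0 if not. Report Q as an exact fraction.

NRCS table: pasture, good condition, soil group B → CN(II) = 61
CN(III) from CN(II)=61: (23·61)/(10 + 0.13·61) = 140300/1793 ≈ 78.249
Max retention: S = 1000/(140300/1793) − 10 = 3900/1403 in (≈ 2.780 in)
Ia = 0.2·(3900/1403) = 780/1403 in ≈ 0.556 in
P − Ia = 1.770 − 0.556 = 170331/140300 ≈ 1.214 in (> 0, runoff occurs)
Q: (170331/140300)² ÷ (560331/140300) = 3223627729/8734937700 in (≈ 0.369 in)

Q = 3223627729/8734937700 in ≈ 0.369 in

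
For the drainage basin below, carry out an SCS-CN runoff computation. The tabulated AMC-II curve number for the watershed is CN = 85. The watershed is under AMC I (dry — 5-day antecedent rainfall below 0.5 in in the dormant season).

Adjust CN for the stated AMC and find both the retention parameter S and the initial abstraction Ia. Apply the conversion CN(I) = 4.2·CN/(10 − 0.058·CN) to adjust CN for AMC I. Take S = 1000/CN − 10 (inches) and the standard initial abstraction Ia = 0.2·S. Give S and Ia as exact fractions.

Adjust CN=85 to AMC I: 4.2·85/(10 − 0.058·85) → 357 ÷ (507/100) = 11900/169 ≈ 70.414
Max retention: S = 1000/(11900/169) − 10 = 500/119 in (≈ 4.202 in)
Ia = 0.2·(500/119) = 100/119 in ≈ 0.840 in

S = 500/119 in ≈ 4.202 in; Ia = 100/119 in ≈ 0.840 in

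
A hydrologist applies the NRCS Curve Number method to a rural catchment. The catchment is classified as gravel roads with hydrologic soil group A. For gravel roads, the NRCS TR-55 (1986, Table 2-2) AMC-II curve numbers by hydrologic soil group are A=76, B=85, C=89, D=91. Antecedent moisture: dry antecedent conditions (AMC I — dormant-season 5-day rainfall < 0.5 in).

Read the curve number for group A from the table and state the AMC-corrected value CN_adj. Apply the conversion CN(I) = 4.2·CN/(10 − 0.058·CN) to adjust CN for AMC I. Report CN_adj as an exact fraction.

CN_adj = 13300/233 ≈ 57.082

NRCS table: gravel roads, soil group A → CN(II) = 76
CN(I) from CN(II)=76: (4.2·76)/(10 − 0.058·76) = 13300/233 ≈ 57.082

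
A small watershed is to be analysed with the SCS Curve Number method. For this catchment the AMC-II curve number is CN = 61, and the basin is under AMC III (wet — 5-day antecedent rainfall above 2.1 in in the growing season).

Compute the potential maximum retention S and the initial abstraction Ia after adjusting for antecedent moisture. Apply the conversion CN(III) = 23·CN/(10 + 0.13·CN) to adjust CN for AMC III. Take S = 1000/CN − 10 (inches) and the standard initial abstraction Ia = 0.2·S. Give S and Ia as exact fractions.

S = 3900/1403 in ≈ 2.780 in; Ia = 780/1403 in ≈ 0.556 in

Adjust CN=61 to AMC III: 23·61/(10 + 0.13·61) → 1403 ÷ (1793/100) = 140300/1793 ≈ 78.249
Retention S: 1000/CN − 10 with CN=78.249 → S = 3900/1403 ≈ 2.780 in
Initial abstraction Ia = S/5 = (3900/1403)/5 = 780/1403 ≈ 0.556 in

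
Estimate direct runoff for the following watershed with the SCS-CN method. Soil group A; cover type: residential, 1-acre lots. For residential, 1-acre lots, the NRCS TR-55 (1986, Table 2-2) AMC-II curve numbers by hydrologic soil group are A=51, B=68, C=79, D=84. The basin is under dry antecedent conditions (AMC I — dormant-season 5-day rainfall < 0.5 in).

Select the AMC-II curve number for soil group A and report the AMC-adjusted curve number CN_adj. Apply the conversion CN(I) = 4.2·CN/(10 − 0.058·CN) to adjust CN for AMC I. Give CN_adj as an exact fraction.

NRCS table: residential, 1-acre lots, soil group A → CN(II) = 51
CN(I) from CN(II)=51: (4.2·51)/(10 − 0.058·51) = 15300/503 ≈ 30.417

CN_adj = 15300/503 ≈ 30.417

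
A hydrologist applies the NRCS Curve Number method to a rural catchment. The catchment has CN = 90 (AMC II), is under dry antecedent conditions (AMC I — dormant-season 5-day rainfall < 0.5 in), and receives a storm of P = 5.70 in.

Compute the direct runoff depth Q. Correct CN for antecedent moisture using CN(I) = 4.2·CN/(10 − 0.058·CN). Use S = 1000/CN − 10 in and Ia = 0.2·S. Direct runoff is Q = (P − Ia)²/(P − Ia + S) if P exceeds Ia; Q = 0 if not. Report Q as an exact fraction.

Q = 95511529/27920970 in ≈ 3.421 in

Dry (AMC I): CN(I) = 4.2·90/(10 − 0.058·90) = 378/(239/50) = 18900/239 ≈ 79.079
Retention S: 1000/CN − 10 with CN=79.079 → S = 500/189 ≈ 2.646 in
Ia = 0.2S: 0.2·2.646 = 0.529 in (exactly 100/189)
P − Ia = 5.700 − 0.529 = 9773/1890 ≈ 5.171 in (> 0, runoff occurs)
Q = (9773/1890)²/((9773/1890) + 500/189) = (95511529/3572100)/(14773/1890) = 95511529/27920970 in ≈ 3.421 in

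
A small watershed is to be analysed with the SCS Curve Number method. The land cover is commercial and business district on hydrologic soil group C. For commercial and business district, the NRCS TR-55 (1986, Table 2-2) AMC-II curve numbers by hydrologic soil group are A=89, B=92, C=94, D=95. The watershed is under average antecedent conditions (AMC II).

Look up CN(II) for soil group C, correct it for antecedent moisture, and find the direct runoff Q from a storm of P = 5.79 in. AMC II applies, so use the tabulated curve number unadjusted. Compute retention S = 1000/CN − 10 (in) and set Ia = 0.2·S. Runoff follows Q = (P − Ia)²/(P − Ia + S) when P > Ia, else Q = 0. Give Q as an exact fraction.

NRCS table: commercial and business district, soil group C → CN(II) = 94
AMC II — tabulated CN = 94 applies directly.
S = 1000/94 − 10 = 30/47 in ≈ 0.638 in
Ia = 0.2·(30/47) = 6/47 in ≈ 0.128 in
P − Ia = 5.790 − 0.128 = 26613/4700 ≈ 5.662 in (> 0, runoff occurs)
Runoff Q = (P−Ia)²/(P−Ia+S) = (5.662)²/(5.662+0.638) = 236083923/46393700 ≈ 5.089 in

Q = 236083923/46393700 in ≈ 5.089 in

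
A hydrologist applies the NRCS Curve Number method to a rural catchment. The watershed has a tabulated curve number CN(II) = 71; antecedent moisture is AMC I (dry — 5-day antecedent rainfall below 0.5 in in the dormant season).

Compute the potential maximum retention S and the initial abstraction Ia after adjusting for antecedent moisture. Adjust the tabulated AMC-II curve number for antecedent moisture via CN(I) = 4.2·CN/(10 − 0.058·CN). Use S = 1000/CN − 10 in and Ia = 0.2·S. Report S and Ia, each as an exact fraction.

S = 14500/1491 in ≈ 9.725 in; Ia = 2900/1491 in ≈ 1.945 in

CN(I) from CN(II)=71: (4.2·71)/(10 − 0.058·71) = 149100/2941 ≈ 50.697
Retention S: 1000/CN − 10 with CN=50.697 → S = 14500/1491 ≈ 9.725 in
Ia = 0.2S: 0.2·9.725 = 1.945 in (exactly 2900/1491)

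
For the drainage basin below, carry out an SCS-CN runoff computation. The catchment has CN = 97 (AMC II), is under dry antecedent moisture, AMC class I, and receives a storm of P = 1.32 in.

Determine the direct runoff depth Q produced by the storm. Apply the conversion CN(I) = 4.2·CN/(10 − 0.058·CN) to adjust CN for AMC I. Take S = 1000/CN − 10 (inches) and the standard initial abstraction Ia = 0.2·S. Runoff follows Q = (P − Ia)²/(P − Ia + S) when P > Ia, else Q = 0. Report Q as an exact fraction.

Q = 396288649/550108825 in ≈ 0.720 in

Dry (AMC I): CN(I) = 4.2·97/(10 − 0.058·97) = (2037/5)/(2187/500) = 67900/729 ≈ 93.141
Max retention: S = 1000/(67900/729) − 10 = 500/679 in (≈ 0.736 in)
Ia = 0.2·(500/679) = 100/679 in ≈ 0.147 in
P − Ia = 1.320 − 0.147 = 19907/16975 ≈ 1.173 in (> 0, runoff occurs)
Q = (19907/16975)²/((19907/16975) + 500/679) = (396288649/288150625)/(32407/16975) = 396288649/550108825 in ≈ 0.720 in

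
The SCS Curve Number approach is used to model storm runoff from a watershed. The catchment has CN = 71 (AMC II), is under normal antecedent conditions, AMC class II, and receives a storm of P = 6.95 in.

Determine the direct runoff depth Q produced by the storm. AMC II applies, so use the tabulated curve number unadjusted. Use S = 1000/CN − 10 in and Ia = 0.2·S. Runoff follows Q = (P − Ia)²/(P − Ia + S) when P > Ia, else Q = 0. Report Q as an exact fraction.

Q = 75846681/20602780 in ≈ 3.681 in

CN(II) = 71; AMC II needs no correction.
Retention S: 1000/CN − 10 with CN=71.000 → S = 290/71 ≈ 4.085 in
Ia = 0.2·(290/71) = 58/71 in ≈ 0.817 in
P − Ia = 6.950 − 0.817 = 8709/1420 ≈ 6.133 in (> 0, runoff occurs)
Runoff Q = (P−Ia)²/(P−Ia+S) = (6.133)²/(6.133+4.085) = 75846681/20602780 ≈ 3.681 in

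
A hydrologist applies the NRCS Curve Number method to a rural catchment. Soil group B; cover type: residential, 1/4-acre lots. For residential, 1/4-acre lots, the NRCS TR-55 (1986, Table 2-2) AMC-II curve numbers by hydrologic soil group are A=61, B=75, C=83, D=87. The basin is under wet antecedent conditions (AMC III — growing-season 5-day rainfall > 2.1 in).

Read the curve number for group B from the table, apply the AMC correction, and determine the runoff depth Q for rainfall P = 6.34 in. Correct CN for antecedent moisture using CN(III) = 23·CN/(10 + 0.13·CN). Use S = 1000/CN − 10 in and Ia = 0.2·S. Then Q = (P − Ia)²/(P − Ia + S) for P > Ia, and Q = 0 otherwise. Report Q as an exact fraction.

Q = 435682129/89261850 in ≈ 4.881 in

NRCS table: residential, 1/4-acre lots, soil group B → CN(II) = 75
Adjust CN=75 to AMC III: 23·75/(10 + 0.13·75) → 1725 ÷ (79/4) = 6900/79 ≈ 87.342
Retention S: 1000/CN − 10 with CN=87.342 → S = 100/69 ≈ 1.449 in
Ia = 0.2S: 0.2·1.449 = 0.290 in (exactly 20/69)
Since P=6.340 > Ia=0.290: effective rainfall P−Ia = 20873/3450 in
Runoff Q = (P−Ia)²/(P−Ia+S) = (6.050)²/(6.050+1.449) = 435682129/89261850 ≈ 4.881 in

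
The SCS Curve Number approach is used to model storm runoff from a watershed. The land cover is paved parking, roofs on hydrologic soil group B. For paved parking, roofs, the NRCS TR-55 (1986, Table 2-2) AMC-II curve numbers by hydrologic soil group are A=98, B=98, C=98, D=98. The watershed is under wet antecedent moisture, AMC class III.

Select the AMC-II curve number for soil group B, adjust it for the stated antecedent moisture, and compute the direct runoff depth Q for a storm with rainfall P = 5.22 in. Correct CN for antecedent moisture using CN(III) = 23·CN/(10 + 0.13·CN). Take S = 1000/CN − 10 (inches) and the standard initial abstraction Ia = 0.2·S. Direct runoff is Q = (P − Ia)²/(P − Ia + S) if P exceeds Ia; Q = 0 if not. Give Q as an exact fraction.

Q = 85935163609/16800583450 in ≈ 5.115 in

NRCS table: paved parking, roofs, soil group B → CN(II) = 98
Wet (AMC III): CN(III) = 23·98/(10 + 0.13·98) = 2254/(1137/50) = 112700/1137 ≈ 99.120
Retention S: 1000/CN − 10 with CN=99.120 → S = 100/1127 ≈ 0.089 in
Ia = 0.2S: 0.2·0.089 = 0.018 in (exactly 20/1127)
P − Ia = 5.220 − 0.018 = 293147/56350 ≈ 5.202 in (> 0, runoff occurs)
Q: (293147/56350)² ÷ (298147/56350) = 85935163609/16800583450 in (≈ 5.115 in)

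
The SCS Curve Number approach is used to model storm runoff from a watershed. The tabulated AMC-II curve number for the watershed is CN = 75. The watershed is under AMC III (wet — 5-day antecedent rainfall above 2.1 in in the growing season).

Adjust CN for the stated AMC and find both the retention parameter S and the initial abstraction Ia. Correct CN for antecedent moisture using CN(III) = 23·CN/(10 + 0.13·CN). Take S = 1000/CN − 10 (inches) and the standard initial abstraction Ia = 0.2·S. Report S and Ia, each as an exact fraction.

CN(III) from CN(II)=75: (23·75)/(10 + 0.13·75) = 6900/79 ≈ 87.342
S = 1000/(6900/79) − 10 = 100/69 in ≈ 1.449 in
Ia = 0.2·(100/69) = 20/69 in ≈ 0.290 in

S = 100/69 in ≈ 1.449 in; Ia = 20/69 in ≈ 0.290 in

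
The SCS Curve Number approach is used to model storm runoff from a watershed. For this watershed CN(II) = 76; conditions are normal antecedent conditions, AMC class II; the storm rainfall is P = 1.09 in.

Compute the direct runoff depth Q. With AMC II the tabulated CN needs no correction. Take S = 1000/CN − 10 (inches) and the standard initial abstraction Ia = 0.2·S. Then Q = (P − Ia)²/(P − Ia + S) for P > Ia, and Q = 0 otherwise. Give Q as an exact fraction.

Q = 758641/13054900 in ≈ 0.058 in

AMC II — tabulated CN = 76 applies directly.
Max retention: S = 1000/76 − 10 = 60/19 in (≈ 3.158 in)
Ia = 0.2·(60/19) = 12/19 in ≈ 0.632 in
Excess rainfall: 1.090 − 0.632 = 0.458 in; P > Ia so Q > 0
Q = (871/1900)²/((871/1900) + 60/19) = (758641/3610000)/(6871/1900) = 758641/13054900 in ≈ 0.058 in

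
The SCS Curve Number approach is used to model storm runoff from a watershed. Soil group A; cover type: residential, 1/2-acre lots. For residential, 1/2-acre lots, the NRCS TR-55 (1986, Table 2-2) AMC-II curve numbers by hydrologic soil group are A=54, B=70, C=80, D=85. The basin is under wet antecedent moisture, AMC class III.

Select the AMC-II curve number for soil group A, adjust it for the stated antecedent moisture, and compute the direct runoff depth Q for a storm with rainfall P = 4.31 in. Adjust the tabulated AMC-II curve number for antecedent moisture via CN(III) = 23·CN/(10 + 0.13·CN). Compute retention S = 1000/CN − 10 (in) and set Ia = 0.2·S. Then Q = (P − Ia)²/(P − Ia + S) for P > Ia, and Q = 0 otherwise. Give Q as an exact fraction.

NRCS table: residential, 1/2-acre lots, soil group A → CN(II) = 54
CN(III) from CN(II)=54: (23·54)/(10 + 0.13·54) = 2700/37 ≈ 72.973
Max retention: S = 1000/(2700/37) − 10 = 100/27 in (≈ 3.704 in)
Ia = 0.2·(100/27) = 20/27 in ≈ 0.741 in
Since P=4.310 > Ia=0.741: effective rainfall P−Ia = 9637/2700 in
Runoff Q = (P−Ia)²/(P−Ia+S) = (3.569)²/(3.569+3.704) = 92871769/53019900 ≈ 1.752 in

Q = 92871769/53019900 in ≈ 1.752 in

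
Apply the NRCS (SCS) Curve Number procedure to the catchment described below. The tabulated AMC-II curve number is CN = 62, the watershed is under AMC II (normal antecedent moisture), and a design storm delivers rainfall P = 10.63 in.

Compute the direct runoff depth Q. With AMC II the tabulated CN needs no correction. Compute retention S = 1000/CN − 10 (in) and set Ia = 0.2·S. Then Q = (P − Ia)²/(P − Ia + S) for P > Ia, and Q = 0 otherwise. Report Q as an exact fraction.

AMC II — tabulated CN = 62 applies directly.
S = 1000/62 − 10 = 190/31 in ≈ 6.129 in
Ia = 0.2·(190/31) = 38/31 in ≈ 1.226 in
Since P=10.630 > Ia=1.226: effective rainfall P−Ia = 29153/3100 in
Runoff Q = (P−Ia)²/(P−Ia+S) = (9.404)²/(9.404+6.129) = 849897409/149274300 ≈ 5.694 in

Q = 849897409/149274300 in ≈ 5.694 in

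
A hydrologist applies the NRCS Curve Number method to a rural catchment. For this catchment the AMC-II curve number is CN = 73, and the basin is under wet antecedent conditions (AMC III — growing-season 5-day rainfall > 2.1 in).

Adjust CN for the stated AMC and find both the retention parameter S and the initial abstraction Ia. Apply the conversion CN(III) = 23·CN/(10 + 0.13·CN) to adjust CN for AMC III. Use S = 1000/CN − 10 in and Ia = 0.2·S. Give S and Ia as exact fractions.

Adjust CN=73 to AMC III: 23·73/(10 + 0.13·73) → 1679 ÷ (1949/100) = 167900/1949 ≈ 86.147
Max retention: S = 1000/(167900/1949) − 10 = 2700/1679 in (≈ 1.608 in)
Initial abstraction Ia = S/5 = (2700/1679)/5 = 540/1679 ≈ 0.322 in

S = 2700/1679 in ≈ 1.608 in; Ia = 540/1679 in ≈ 0.322 in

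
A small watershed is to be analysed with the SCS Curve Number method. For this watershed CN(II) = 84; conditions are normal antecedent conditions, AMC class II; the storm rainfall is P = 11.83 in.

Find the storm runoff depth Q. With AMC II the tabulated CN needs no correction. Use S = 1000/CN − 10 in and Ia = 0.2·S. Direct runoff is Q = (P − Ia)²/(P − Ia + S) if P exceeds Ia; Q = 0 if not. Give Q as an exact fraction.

Q = 578065849/58890300 in ≈ 9.816 in

AMC II — tabulated CN = 84 applies directly.
Retention S: 1000/CN − 10 with CN=84.000 → S = 40/21 ≈ 1.905 in
Ia = 0.2·(40/21) = 8/21 in ≈ 0.381 in
Excess rainfall: 11.830 − 0.381 = 11.449 in; P > Ia so Q > 0
Q = (24043/2100)²/((24043/2100) + 40/21) = (578065849/4410000)/(28043/2100) = 578065849/58890300 in ≈ 9.816 in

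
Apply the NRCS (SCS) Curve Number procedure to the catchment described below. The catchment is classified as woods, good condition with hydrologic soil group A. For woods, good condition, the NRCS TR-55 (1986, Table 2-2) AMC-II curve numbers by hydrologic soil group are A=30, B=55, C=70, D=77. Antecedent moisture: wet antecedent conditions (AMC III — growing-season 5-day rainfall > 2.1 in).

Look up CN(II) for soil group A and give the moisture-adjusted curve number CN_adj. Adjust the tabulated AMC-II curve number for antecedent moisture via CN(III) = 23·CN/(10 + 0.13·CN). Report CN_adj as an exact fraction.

NRCS table: woods, good condition, soil group A → CN(II) = 30
Wet (AMC III): CN(III) = 23·30/(10 + 0.13·30) = 690/(139/10) = 6900/139 ≈ 49.640

CN_adj = 6900/139 ≈ 49.640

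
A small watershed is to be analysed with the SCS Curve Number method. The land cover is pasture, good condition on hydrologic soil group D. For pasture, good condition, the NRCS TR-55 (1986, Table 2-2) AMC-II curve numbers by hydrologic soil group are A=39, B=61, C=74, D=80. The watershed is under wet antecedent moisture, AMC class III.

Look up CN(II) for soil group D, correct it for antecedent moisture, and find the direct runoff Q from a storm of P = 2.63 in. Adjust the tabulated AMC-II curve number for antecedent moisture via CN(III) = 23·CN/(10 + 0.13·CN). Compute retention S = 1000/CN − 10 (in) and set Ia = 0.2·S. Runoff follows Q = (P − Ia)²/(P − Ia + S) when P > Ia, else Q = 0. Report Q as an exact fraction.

NRCS table: pasture, good condition, soil group D → CN(II) = 80
Wet (AMC III): CN(III) = 23·80/(10 + 0.13·80) = 1840/(102/5) = 4600/51 ≈ 90.196
S = 1000/(4600/51) − 10 = 25/23 in ≈ 1.087 in
Ia = 0.2·(25/23) = 5/23 in ≈ 0.217 in
Since P=2.630 > Ia=0.217: effective rainfall P−Ia = 5549/2300 in
Runoff Q = (P−Ia)²/(P−Ia+S) = (2.413)²/(2.413+1.087) = 30791401/18512700 ≈ 1.663 in

Q = 30791401/18512700 in ≈ 1.663 in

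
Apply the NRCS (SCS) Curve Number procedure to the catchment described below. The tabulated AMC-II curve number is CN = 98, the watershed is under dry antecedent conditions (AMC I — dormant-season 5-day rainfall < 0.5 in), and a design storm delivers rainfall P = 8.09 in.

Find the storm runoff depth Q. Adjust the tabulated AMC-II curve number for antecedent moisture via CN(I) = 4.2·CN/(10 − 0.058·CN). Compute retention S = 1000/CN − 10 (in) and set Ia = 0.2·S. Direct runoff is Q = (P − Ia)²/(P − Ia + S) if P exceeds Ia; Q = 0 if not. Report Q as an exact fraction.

CN(I) from CN(II)=98: (4.2·98)/(10 − 0.058·98) = 102900/1079 ≈ 95.366
Retention S: 1000/CN − 10 with CN=95.366 → S = 500/1029 ≈ 0.486 in
Ia = 0.2·(500/1029) = 100/1029 in ≈ 0.097 in
P − Ia = 8.090 − 0.097 = 822461/102900 ≈ 7.993 in (> 0, runoff occurs)
Runoff Q = (P−Ia)²/(P−Ia+S) = (7.993)²/(7.993+0.486) = 676442096521/89776236900 ≈ 7.535 in

Q = 676442096521/89776236900 in ≈ 7.535 in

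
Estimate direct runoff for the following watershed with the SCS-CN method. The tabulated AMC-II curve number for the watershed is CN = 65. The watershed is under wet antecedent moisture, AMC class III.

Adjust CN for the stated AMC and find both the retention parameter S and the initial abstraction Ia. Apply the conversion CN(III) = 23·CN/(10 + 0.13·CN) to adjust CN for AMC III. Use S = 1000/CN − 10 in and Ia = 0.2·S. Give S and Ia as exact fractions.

CN(III) from CN(II)=65: (23·65)/(10 + 0.13·65) = 29900/369 ≈ 81.030
S = 1000/(29900/369) − 10 = 700/299 in ≈ 2.341 in
Ia = 0.2S: 0.2·2.341 = 0.468 in (exactly 140/299)

S = 700/299 in ≈ 2.341 in; Ia = 140/299 in ≈ 0.468 in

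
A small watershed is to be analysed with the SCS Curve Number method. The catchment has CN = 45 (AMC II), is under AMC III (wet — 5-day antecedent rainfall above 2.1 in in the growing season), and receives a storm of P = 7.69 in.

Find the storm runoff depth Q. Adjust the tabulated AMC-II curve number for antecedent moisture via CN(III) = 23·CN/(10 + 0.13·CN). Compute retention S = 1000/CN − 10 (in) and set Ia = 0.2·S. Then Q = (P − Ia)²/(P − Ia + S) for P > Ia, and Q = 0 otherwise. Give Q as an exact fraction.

Wet (AMC III): CN(III) = 23·45/(10 + 0.13·45) = 1035/(317/20) = 20700/317 ≈ 65.300
Retention S: 1000/CN − 10 with CN=65.300 → S = 1100/207 ≈ 5.314 in
Ia = 0.2S: 0.2·5.314 = 1.063 in (exactly 220/207)
Since P=7.690 > Ia=1.063: effective rainfall P−Ia = 137183/20700 in
Runoff Q = (P−Ia)²/(P−Ia+S) = (6.627)²/(6.627+5.314) = 18819175489/5116688100 ≈ 3.678 in

Q = 18819175489/5116688100 in ≈ 3.678 in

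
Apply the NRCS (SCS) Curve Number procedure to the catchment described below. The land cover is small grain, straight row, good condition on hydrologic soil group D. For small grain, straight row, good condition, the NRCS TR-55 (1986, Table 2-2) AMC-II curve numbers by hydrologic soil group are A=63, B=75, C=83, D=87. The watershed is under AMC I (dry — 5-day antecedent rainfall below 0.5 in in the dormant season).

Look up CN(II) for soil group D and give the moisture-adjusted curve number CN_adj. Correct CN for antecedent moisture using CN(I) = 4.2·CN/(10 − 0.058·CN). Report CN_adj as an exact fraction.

NRCS table: small grain, straight row, good condition, soil group D → CN(II) = 87
Dry (AMC I): CN(I) = 4.2·87/(10 − 0.058·87) = (1827/5)/(2477/500) = 182700/2477 ≈ 73.759

CN_adj = 182700/2477 ≈ 73.759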